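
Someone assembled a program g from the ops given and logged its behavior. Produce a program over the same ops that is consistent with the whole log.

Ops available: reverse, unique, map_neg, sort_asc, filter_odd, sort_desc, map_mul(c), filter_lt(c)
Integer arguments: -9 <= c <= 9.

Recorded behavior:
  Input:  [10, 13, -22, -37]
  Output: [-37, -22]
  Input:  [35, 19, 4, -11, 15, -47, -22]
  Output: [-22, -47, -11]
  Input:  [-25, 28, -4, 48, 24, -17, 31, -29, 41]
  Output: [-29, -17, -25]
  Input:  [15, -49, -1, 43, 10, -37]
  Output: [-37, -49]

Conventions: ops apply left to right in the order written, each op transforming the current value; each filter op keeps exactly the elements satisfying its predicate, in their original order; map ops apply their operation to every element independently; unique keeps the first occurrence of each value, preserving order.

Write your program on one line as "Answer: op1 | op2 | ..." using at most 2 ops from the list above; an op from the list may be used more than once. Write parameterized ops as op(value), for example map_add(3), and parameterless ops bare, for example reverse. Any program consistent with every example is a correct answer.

filter_lt(-4) | reverse

Check, running the answer program on each example:
  [10, 13, -22, -37] -> [-22, -37] -> [-37, -22]
  [35, 19, 4, -11, 15, -47, -22] -> [-11, -47, -22] -> [-22, -47, -11]
  [-25, 28, -4, 48, 24, -17, 31, -29, 41] -> [-25, -17, -29] -> [-29, -17, -25]
  [15, -49, -1, 43, 10, -37] -> [-49, -37] -> [-37, -49]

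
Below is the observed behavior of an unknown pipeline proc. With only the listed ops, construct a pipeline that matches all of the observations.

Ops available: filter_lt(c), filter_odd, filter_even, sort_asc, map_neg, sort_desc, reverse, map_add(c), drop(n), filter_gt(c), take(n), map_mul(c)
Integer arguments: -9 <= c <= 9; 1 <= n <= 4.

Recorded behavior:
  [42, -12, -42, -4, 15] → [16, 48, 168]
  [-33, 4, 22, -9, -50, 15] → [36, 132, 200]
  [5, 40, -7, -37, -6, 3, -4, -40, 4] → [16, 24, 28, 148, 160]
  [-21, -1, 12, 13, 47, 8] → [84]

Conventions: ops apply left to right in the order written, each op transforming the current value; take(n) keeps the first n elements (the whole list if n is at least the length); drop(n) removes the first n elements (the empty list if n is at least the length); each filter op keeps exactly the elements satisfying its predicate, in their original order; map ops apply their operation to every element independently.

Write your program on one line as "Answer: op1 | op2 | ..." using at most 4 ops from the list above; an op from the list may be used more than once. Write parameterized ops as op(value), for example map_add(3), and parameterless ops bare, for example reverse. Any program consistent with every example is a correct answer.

filter_lt(-3) | map_mul(-4) | sort_asc

Check, running the answer program on each example:
  [42, -12, -42, -4, 15] -> [-12, -42, -4] -> [48, 168, 16] -> [16, 48, 168]
  [-33, 4, 22, -9, -50, 15] -> [-33, -9, -50] -> [132, 36, 200] -> [36, 132, 200]
  [5, 40, -7, -37, -6, 3, -4, -40, 4] -> [-7, -37, -6, -4, -40] -> [28, 148, 24, 16, 160] -> [16, 24, 28, 148, 160]
  [-21, -1, 12, 13, 47, 8] -> [-21] -> [84] -> [84]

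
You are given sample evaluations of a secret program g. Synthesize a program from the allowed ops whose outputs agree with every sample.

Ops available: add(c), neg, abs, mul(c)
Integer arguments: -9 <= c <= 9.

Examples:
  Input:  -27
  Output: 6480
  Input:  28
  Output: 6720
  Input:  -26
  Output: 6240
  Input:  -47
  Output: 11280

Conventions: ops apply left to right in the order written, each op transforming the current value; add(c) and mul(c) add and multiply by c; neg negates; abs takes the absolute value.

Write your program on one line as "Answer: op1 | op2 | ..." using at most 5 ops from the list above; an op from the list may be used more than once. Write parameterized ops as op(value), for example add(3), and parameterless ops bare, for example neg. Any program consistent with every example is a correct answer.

mul(8) | mul(5) | mul(6) | abs

Check, running the answer program on each example:
  -27 -> -216 -> -1080 -> -6480 -> 6480
  28 -> 224 -> 1120 -> 6720 -> 6720
  -26 -> -208 -> -1040 -> -6240 -> 6240
  -47 -> -376 -> -1880 -> -11280 -> 11280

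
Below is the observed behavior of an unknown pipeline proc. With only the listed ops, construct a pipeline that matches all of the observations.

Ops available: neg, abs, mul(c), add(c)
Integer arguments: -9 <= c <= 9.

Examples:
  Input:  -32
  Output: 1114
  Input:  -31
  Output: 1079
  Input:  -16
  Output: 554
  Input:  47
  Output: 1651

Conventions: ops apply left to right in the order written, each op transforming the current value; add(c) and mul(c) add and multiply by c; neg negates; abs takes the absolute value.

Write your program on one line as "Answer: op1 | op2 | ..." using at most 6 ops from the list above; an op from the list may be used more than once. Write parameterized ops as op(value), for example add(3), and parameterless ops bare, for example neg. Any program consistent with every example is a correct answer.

mul(7) | neg | mul(-5) | neg | add(-6) | abs

Check, running the answer program on each example:
  -32 -> -224 -> 224 -> -1120 -> 1120 -> 1114 -> 1114
  -31 -> -217 -> 217 -> -1085 -> 1085 -> 1079 -> 1079
  -16 -> -112 -> 112 -> -560 -> 560 -> 554 -> 554
  47 -> 329 -> -329 -> 1645 -> -1645 -> -1651 -> 1651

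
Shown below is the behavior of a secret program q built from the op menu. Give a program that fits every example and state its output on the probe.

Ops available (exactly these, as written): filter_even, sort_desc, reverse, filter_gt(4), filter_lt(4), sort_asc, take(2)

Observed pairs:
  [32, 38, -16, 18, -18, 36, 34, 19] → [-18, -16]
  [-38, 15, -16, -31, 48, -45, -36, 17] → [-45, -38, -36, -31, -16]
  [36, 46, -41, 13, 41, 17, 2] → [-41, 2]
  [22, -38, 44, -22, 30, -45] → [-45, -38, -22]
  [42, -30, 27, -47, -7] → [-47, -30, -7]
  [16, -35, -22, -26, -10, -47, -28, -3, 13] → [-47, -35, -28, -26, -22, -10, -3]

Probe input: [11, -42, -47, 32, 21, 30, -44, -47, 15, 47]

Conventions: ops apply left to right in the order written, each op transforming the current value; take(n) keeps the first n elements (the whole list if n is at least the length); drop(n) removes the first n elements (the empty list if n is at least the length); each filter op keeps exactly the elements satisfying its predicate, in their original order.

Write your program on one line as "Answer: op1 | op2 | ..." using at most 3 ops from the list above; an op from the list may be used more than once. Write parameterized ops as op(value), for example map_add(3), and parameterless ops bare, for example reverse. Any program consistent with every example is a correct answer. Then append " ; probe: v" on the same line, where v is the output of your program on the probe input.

sort_desc | reverse | filter_lt(4) ; probe: [-47, -47, -44, -42]

Check, running the answer program on each example:
  [32, 38, -16, 18, -18, 36, 34, 19] -> [38, 36, 34, 32, 19, 18, -16, -18] -> [-18, -16, 18, 19, 32, 34, 36, 38] -> [-18, -16]
  [-38, 15, -16, -31, 48, -45, -36, 17] -> [48, 17, 15, -16, -31, -36, -38, -45] -> [-45, -38, -36, -31, -16, 15, 17, 48] -> [-45, -38, -36, -31, -16]
  [36, 46, -41, 13, 41, 17, 2] -> [46, 41, 36, 17, 13, 2, -41] -> [-41, 2, 13, 17, 36, 41, 46] -> [-41, 2]
  [22, -38, 44, -22, 30, -45] -> [44, 30, 22, -22, -38, -45] -> [-45, -38, -22, 22, 30, 44] -> [-45, -38, -22]
  [42, -30, 27, -47, -7] -> [42, 27, -7, -30, -47] -> [-47, -30, -7, 27, 42] -> [-47, -30, -7]
  [16, -35, -22, -26, -10, -47, -28, -3, 13] -> [16, 13, -3, -10, -22, -26, -28, -35, -47] -> [-47, -35, -28, -26, -22, -10, -3, 13, 16] -> [-47, -35, -28, -26, -22, -10, -3]
  probe: [11, -42, -47, 32, 21, 30, -44, -47, 15, 47] -> [47, 32, 30, 21, 15, 11, -42, -44, -47, -47] -> [-47, -47, -44, -42, 11, 15, 21, 30, 32, 47] -> [-47, -47, -44, -42]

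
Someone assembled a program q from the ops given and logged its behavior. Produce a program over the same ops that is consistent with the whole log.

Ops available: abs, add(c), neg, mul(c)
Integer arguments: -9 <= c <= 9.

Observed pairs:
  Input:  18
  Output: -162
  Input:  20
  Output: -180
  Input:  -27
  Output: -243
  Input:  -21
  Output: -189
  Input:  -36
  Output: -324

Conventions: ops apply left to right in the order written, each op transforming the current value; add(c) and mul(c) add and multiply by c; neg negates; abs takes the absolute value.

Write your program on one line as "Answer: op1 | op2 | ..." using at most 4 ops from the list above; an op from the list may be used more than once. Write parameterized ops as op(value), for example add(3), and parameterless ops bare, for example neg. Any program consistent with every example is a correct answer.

mul(-9) | abs | mul(-1)

Check, running the answer program on each example:
  18 -> -162 -> 162 -> -162
  20 -> -180 -> 180 -> -180
  -27 -> 243 -> 243 -> -243
  -21 -> 189 -> 189 -> -189
  -36 -> 324 -> 324 -> -324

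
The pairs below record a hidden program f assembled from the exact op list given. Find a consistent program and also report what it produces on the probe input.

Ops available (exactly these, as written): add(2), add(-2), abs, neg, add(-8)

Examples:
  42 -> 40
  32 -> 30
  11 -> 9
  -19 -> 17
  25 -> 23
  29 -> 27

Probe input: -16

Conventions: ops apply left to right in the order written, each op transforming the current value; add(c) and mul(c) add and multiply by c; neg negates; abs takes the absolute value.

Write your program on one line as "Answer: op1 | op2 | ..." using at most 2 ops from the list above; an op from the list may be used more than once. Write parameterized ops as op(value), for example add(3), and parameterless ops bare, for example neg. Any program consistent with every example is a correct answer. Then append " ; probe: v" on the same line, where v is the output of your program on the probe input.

abs | add(-2) ; probe: 14

Check, running the answer program on each example:
  42 -> 42 -> 40
  32 -> 32 -> 30
  11 -> 11 -> 9
  -19 -> 19 -> 17
  25 -> 25 -> 23
  29 -> 29 -> 27
  probe: -16 -> 16 -> 14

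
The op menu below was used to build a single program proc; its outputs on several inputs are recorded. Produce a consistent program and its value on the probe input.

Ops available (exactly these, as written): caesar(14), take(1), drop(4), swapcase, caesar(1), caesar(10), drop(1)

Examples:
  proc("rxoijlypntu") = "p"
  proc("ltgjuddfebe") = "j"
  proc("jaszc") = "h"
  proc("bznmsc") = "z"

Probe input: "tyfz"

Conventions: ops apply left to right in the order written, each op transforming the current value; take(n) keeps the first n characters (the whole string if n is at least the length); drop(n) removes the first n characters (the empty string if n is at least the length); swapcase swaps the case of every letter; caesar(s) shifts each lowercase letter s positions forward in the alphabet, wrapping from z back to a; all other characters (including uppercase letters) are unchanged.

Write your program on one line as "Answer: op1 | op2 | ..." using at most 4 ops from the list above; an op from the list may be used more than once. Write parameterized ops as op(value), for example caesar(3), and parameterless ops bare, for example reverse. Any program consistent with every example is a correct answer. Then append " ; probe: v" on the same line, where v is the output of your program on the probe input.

caesar(10) | take(1) | caesar(14) ; probe: "r"

Check, running the answer program on each example:
  "rxoijlypntu" -> "bhystvizxde" -> "b" -> "p"
  "ltgjuddfebe" -> "vdqtennpolo" -> "v" -> "j"
  "jaszc" -> "tkcjm" -> "t" -> "h"
  "bznmsc" -> "ljxwcm" -> "l" -> "z"
  probe: "tyfz" -> "dipj" -> "d" -> "r"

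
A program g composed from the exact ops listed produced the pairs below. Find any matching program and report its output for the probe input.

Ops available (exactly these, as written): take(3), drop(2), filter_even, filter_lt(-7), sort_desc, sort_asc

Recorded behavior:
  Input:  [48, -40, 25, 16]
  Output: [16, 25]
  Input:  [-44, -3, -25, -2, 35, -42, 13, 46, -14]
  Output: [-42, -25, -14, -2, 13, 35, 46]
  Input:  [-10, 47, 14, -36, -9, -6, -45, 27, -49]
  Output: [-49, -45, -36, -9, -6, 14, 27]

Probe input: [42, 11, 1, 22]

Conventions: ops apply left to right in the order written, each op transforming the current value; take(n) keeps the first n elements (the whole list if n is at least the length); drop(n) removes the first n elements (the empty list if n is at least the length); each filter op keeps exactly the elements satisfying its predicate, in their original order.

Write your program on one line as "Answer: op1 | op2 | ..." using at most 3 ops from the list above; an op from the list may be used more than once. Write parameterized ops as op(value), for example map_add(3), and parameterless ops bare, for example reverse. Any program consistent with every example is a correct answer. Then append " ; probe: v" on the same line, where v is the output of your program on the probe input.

drop(2) | sort_desc | sort_asc ; probe: [1, 22]

Check, running the answer program on each example:
  [48, -40, 25, 16] -> [25, 16] -> [25, 16] -> [16, 25]
  [-44, -3, -25, -2, 35, -42, 13, 46, -14] -> [-25, -2, 35, -42, 13, 46, -14] -> [46, 35, 13, -2, -14, -25, -42] -> [-42, -25, -14, -2, 13, 35, 46]
  [-10, 47, 14, -36, -9, -6, -45, 27, -49] -> [14, -36, -9, -6, -45, 27, -49] -> [27, 14, -6, -9, -36, -45, -49] -> [-49, -45, -36, -9, -6, 14, 27]
  probe: [42, 11, 1, 22] -> [1, 22] -> [22, 1] -> [1, 22]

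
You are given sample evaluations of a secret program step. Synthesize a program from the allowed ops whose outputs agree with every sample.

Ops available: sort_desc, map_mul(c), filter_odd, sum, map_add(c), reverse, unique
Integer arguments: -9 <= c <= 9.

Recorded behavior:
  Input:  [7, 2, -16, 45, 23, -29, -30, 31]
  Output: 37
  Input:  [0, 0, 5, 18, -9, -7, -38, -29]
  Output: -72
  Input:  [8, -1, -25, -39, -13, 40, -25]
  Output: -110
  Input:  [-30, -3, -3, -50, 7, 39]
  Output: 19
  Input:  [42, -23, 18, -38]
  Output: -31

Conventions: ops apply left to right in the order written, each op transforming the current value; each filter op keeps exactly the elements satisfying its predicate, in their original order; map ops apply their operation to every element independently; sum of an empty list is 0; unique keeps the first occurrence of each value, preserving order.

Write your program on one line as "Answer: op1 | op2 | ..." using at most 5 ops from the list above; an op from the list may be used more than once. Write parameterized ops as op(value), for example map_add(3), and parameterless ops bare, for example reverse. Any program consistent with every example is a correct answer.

map_add(-8) | filter_odd | sort_desc | unique | sum

Check, running the answer program on each example:
  [7, 2, -16, 45, 23, -29, -30, 31] -> [-1, -6, -24, 37, 15, -37, -38, 23] -> [-1, 37, 15, -37, 23] -> [37, 23, 15, -1, -37] -> [37, 23, 15, -1, -37] -> 37
  [0, 0, 5, 18, -9, -7, -38, -29] -> [-8, -8, -3, 10, -17, -15, -46, -37] -> [-3, -17, -15, -37] -> [-3, -15, -17, -37] -> [-3, -15, -17, -37] -> -72
  [8, -1, -25, -39, -13, 40, -25] -> [0, -9, -33, -47, -21, 32, -33] -> [-9, -33, -47, -21, -33] -> [-9, -21, -33, -33, -47] -> [-9, -21, -33, -47] -> -110
  [-30, -3, -3, -50, 7, 39] -> [-38, -11, -11, -58, -1, 31] -> [-11, -11, -1, 31] -> [31, -1, -11, -11] -> [31, -1, -11] -> 19
  [42, -23, 18, -38] -> [34, -31, 10, -46] -> [-31] -> [-31] -> [-31] -> -31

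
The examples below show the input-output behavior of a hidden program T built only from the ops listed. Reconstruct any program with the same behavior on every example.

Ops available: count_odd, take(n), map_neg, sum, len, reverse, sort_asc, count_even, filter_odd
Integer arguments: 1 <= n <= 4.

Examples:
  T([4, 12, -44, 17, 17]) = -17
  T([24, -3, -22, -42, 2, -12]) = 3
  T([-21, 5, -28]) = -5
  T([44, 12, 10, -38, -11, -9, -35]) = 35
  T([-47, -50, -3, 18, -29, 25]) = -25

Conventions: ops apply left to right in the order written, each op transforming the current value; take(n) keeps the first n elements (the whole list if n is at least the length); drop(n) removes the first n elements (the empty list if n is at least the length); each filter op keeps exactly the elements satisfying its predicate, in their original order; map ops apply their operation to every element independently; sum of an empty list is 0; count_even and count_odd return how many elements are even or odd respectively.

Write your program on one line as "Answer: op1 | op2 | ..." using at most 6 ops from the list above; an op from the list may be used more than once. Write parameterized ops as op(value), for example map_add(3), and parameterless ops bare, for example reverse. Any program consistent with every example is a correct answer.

filter_odd | map_neg | reverse | take(1) | sum

Check, running the answer program on each example:
  [4, 12, -44, 17, 17] -> [17, 17] -> [-17, -17] -> [-17, -17] -> [-17] -> -17
  [24, -3, -22, -42, 2, -12] -> [-3] -> [3] -> [3] -> [3] -> 3
  [-21, 5, -28] -> [-21, 5] -> [21, -5] -> [-5, 21] -> [-5] -> -5
  [44, 12, 10, -38, -11, -9, -35] -> [-11, -9, -35] -> [11, 9, 35] -> [35, 9, 11] -> [35] -> 35
  [-47, -50, -3, 18, -29, 25] -> [-47, -3, -29, 25] -> [47, 3, 29, -25] -> [-25, 29, 3, 47] -> [-25] -> -25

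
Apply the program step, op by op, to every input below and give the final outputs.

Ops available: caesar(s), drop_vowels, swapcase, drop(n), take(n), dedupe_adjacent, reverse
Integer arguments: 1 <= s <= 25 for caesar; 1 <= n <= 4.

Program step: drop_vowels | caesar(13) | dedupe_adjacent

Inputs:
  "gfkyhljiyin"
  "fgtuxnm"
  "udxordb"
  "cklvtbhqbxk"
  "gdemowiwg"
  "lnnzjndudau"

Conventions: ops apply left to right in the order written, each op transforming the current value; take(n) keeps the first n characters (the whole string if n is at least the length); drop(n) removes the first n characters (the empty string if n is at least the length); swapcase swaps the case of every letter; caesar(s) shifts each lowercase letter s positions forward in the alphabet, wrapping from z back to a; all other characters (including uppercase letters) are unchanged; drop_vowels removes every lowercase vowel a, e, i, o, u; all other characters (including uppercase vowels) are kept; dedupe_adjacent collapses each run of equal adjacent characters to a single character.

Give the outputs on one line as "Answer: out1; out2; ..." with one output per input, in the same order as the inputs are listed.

Execution, op by op:
  "gfkyhljiyin" -> "gfkyhljyn" -> "tsxluywla" -> "tsxluywla"
  "fgtuxnm" -> "fgtxnm" -> "stgkaz" -> "stgkaz"
  "udxordb" -> "dxrdb" -> "qkeqo" -> "qkeqo"
  "cklvtbhqbxk" -> "cklvtbhqbxk" -> "pxyigoudokx" -> "pxyigoudokx"
  "gdemowiwg" -> "gdmwwg" -> "tqzjjt" -> "tqzjt"
  "lnnzjndudau" -> "lnnzjndd" -> "yaamwaqq" -> "yamwaq"

"tsxluywla"; "stgkaz"; "qkeqo"; "pxyigoudokx"; "tqzjt"; "yamwaq"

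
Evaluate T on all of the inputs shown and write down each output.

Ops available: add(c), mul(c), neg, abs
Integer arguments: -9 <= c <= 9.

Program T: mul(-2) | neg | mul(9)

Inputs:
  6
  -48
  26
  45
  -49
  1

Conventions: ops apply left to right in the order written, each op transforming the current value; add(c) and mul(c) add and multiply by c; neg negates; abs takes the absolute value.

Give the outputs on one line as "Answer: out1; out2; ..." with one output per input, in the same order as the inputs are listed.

108; -864; 468; 810; -882; 18

Execution, op by op:
  6 -> -12 -> 12 -> 108
  -48 -> 96 -> -96 -> -864
  26 -> -52 -> 52 -> 468
  45 -> -90 -> 90 -> 810
  -49 -> 98 -> -98 -> -882
  1 -> -2 -> 2 -> 18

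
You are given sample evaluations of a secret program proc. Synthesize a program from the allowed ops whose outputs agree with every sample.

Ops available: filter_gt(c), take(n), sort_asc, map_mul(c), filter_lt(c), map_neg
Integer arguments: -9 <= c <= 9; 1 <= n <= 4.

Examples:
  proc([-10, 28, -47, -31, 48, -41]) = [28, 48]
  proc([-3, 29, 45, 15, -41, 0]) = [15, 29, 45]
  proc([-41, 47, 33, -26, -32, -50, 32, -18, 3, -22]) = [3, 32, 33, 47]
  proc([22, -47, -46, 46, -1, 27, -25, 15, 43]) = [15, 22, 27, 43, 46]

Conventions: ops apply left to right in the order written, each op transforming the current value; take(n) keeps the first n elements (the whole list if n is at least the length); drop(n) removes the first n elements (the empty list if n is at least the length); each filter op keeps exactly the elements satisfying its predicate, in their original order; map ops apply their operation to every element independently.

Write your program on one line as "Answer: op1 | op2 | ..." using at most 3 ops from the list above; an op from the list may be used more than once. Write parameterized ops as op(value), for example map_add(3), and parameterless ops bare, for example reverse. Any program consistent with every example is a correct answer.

filter_gt(1) | sort_asc

Check, running the answer program on each example:
  [-10, 28, -47, -31, 48, -41] -> [28, 48] -> [28, 48]
  [-3, 29, 45, 15, -41, 0] -> [29, 45, 15] -> [15, 29, 45]
  [-41, 47, 33, -26, -32, -50, 32, -18, 3, -22] -> [47, 33, 32, 3] -> [3, 32, 33, 47]
  [22, -47, -46, 46, -1, 27, -25, 15, 43] -> [22, 46, 27, 15, 43] -> [15, 22, 27, 43, 46]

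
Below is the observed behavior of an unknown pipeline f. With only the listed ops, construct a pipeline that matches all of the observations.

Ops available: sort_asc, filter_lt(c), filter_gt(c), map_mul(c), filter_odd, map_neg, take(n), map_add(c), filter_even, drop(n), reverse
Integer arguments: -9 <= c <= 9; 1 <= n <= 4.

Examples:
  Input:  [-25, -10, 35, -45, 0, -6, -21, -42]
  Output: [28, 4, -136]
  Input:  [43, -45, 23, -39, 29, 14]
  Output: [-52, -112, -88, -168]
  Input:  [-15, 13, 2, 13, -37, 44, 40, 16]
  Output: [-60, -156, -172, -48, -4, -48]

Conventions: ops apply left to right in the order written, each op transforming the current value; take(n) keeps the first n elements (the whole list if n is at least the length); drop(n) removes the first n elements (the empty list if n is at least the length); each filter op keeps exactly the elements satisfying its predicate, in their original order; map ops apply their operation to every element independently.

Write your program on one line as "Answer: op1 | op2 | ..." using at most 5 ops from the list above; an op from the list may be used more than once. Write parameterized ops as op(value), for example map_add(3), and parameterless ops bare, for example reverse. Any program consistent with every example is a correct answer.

filter_gt(-8) | map_neg | reverse | map_add(1) | map_mul(4)

Check, running the answer program on each example:
  [-25, -10, 35, -45, 0, -6, -21, -42] -> [35, 0, -6] -> [-35, 0, 6] -> [6, 0, -35] -> [7, 1, -34] -> [28, 4, -136]
  [43, -45, 23, -39, 29, 14] -> [43, 23, 29, 14] -> [-43, -23, -29, -14] -> [-14, -29, -23, -43] -> [-13, -28, -22, -42] -> [-52, -112, -88, -168]
  [-15, 13, 2, 13, -37, 44, 40, 16] -> [13, 2, 13, 44, 40, 16] -> [-13, -2, -13, -44, -40, -16] -> [-16, -40, -44, -13, -2, -13] -> [-15, -39, -43, -12, -1, -12] -> [-60, -156, -172, -48, -4, -48]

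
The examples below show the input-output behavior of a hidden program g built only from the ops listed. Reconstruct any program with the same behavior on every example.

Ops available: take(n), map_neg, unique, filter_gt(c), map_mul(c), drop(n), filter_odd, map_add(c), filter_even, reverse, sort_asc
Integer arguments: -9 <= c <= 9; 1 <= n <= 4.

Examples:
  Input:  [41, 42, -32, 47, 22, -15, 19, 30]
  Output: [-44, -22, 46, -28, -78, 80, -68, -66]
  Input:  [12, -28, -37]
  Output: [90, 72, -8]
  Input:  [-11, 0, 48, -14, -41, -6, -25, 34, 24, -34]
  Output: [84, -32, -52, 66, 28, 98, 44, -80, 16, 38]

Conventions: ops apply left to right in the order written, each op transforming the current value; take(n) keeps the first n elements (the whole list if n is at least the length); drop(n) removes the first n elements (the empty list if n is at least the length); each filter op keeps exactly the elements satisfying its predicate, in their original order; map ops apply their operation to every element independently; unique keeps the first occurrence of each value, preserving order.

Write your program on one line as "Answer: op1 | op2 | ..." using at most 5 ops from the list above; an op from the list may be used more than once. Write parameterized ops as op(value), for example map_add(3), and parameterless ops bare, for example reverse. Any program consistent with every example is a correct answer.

map_add(-9) | reverse | map_mul(-2) | map_add(-2)

Check, running the answer program on each example:
  [41, 42, -32, 47, 22, -15, 19, 30] -> [32, 33, -41, 38, 13, -24, 10, 21] -> [21, 10, -24, 13, 38, -41, 33, 32] -> [-42, -20, 48, -26, -76, 82, -66, -64] -> [-44, -22, 46, -28, -78, 80, -68, -66]
  [12, -28, -37] -> [3, -37, -46] -> [-46, -37, 3] -> [92, 74, -6] -> [90, 72, -8]
  [-11, 0, 48, -14, -41, -6, -25, 34, 24, -34] -> [-20, -9, 39, -23, -50, -15, -34, 25, 15, -43] -> [-43, 15, 25, -34, -15, -50, -23, 39, -9, -20] -> [86, -30, -50, 68, 30, 100, 46, -78, 18, 40] -> [84, -32, -52, 66, 28, 98, 44, -80, 16, 38]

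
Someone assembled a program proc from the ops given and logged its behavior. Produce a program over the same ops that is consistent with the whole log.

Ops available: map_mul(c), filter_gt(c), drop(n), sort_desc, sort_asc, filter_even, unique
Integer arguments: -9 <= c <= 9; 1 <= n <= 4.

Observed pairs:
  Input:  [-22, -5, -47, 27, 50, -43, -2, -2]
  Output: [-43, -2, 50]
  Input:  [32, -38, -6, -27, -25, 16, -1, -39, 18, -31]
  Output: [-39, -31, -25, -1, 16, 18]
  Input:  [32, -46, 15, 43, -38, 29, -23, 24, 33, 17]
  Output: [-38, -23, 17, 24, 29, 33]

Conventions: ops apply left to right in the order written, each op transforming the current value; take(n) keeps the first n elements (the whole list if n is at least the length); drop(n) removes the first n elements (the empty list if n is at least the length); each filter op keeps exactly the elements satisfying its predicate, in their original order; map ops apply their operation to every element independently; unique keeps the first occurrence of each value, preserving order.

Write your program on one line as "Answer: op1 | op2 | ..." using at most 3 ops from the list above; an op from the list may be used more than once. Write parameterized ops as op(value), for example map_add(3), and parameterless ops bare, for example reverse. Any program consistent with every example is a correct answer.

drop(4) | sort_asc | unique

Check, running the answer program on each example:
  [-22, -5, -47, 27, 50, -43, -2, -2] -> [50, -43, -2, -2] -> [-43, -2, -2, 50] -> [-43, -2, 50]
  [32, -38, -6, -27, -25, 16, -1, -39, 18, -31] -> [-25, 16, -1, -39, 18, -31] -> [-39, -31, -25, -1, 16, 18] -> [-39, -31, -25, -1, 16, 18]
  [32, -46, 15, 43, -38, 29, -23, 24, 33, 17] -> [-38, 29, -23, 24, 33, 17] -> [-38, -23, 17, 24, 29, 33] -> [-38, -23, 17, 24, 29, 33]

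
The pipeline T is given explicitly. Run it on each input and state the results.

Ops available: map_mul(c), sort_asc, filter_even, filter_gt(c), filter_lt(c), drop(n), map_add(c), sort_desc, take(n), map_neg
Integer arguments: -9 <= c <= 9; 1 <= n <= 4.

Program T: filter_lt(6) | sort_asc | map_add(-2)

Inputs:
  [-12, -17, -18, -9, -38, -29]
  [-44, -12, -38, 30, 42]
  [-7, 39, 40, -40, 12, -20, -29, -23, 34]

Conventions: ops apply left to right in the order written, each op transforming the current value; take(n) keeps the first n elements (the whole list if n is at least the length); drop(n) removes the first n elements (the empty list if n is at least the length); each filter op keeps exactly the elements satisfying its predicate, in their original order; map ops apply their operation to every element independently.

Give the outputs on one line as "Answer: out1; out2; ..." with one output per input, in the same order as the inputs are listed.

[-40, -31, -20, -19, -14, -11]; [-46, -40, -14]; [-42, -31, -25, -22, -9]

Execution, op by op:
  [-12, -17, -18, -9, -38, -29] -> [-12, -17, -18, -9, -38, -29] -> [-38, -29, -18, -17, -12, -9] -> [-40, -31, -20, -19, -14, -11]
  [-44, -12, -38, 30, 42] -> [-44, -12, -38] -> [-44, -38, -12] -> [-46, -40, -14]
  [-7, 39, 40, -40, 12, -20, -29, -23, 34] -> [-7, -40, -20, -29, -23] -> [-40, -29, -23, -20, -7] -> [-42, -31, -25, -22, -9]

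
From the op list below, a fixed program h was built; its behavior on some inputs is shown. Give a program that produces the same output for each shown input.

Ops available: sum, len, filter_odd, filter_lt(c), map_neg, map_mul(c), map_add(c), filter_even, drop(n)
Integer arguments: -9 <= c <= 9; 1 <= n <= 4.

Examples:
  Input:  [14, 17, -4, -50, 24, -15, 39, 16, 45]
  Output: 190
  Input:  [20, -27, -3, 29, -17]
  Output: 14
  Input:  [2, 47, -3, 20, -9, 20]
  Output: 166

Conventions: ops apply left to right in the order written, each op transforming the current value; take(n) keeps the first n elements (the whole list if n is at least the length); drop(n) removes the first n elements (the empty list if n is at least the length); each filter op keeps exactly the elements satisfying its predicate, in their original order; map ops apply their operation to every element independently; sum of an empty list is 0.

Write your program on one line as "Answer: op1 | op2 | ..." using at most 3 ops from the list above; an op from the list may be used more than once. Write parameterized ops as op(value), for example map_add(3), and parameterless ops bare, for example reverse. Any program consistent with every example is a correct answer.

map_add(1) | map_mul(2) | sum

Check, running the answer program on each example:
  [14, 17, -4, -50, 24, -15, 39, 16, 45] -> [15, 18, -3, -49, 25, -14, 40, 17, 46] -> [30, 36, -6, -98, 50, -28, 80, 34, 92] -> 190
  [20, -27, -3, 29, -17] -> [21, -26, -2, 30, -16] -> [42, -52, -4, 60, -32] -> 14
  [2, 47, -3, 20, -9, 20] -> [3, 48, -2, 21, -8, 21] -> [6, 96, -4, 42, -16, 42] -> 166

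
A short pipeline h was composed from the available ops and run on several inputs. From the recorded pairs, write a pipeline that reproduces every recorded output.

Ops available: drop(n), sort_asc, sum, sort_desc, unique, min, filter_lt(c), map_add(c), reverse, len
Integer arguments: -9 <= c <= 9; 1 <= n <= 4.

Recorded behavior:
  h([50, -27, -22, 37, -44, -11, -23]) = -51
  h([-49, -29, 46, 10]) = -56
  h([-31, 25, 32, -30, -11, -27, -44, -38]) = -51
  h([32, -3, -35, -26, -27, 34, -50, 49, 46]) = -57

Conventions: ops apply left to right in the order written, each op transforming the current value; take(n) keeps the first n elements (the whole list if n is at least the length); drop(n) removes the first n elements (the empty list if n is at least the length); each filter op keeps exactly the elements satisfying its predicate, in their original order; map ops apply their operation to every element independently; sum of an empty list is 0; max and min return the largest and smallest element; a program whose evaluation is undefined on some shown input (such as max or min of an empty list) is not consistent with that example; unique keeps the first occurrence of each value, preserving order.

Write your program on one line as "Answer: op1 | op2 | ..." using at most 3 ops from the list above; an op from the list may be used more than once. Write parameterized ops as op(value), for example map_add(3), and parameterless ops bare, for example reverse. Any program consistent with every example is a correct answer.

map_add(-7) | filter_lt(-7) | min

Check, running the answer program on each example:
  [50, -27, -22, 37, -44, -11, -23] -> [43, -34, -29, 30, -51, -18, -30] -> [-34, -29, -51, -18, -30] -> -51
  [-49, -29, 46, 10] -> [-56, -36, 39, 3] -> [-56, -36] -> -56
  [-31, 25, 32, -30, -11, -27, -44, -38] -> [-38, 18, 25, -37, -18, -34, -51, -45] -> [-38, -37, -18, -34, -51, -45] -> -51
  [32, -3, -35, -26, -27, 34, -50, 49, 46] -> [25, -10, -42, -33, -34, 27, -57, 42, 39] -> [-10, -42, -33, -34, -57] -> -57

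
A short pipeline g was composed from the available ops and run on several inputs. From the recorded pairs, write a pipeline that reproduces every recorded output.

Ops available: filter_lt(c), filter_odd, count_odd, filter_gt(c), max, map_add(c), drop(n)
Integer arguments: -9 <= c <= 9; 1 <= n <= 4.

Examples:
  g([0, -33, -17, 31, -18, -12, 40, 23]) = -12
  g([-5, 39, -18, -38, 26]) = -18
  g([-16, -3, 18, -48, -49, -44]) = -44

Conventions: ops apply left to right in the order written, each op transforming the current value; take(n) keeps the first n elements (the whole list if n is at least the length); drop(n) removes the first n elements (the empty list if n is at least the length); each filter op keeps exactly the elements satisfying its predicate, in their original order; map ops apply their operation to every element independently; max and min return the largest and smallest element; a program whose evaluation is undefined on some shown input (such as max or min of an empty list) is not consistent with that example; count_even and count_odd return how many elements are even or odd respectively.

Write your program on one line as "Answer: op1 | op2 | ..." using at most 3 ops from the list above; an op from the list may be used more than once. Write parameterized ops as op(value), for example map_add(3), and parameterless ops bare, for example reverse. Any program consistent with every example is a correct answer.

drop(2) | filter_lt(1) | max

Check, running the answer program on each example:
  [0, -33, -17, 31, -18, -12, 40, 23] -> [-17, 31, -18, -12, 40, 23] -> [-17, -18, -12] -> -12
  [-5, 39, -18, -38, 26] -> [-18, -38, 26] -> [-18, -38] -> -18
  [-16, -3, 18, -48, -49, -44] -> [18, -48, -49, -44] -> [-48, -49, -44] -> -44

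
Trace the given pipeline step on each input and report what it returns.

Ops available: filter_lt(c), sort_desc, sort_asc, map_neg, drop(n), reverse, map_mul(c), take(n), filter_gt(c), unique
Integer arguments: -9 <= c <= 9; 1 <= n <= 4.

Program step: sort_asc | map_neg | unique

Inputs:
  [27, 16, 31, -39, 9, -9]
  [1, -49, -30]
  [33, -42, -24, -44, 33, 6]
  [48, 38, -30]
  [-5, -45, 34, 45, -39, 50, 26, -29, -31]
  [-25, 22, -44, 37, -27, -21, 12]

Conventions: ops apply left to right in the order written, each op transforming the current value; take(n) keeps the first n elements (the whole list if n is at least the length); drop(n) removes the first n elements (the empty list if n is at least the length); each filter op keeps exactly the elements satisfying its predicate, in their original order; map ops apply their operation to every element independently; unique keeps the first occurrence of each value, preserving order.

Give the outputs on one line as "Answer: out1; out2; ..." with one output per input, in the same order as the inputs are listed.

Execution, op by op:
  [27, 16, 31, -39, 9, -9] -> [-39, -9, 9, 16, 27, 31] -> [39, 9, -9, -16, -27, -31] -> [39, 9, -9, -16, -27, -31]
  [1, -49, -30] -> [-49, -30, 1] -> [49, 30, -1] -> [49, 30, -1]
  [33, -42, -24, -44, 33, 6] -> [-44, -42, -24, 6, 33, 33] -> [44, 42, 24, -6, -33, -33] -> [44, 42, 24, -6, -33]
  [48, 38, -30] -> [-30, 38, 48] -> [30, -38, -48] -> [30, -38, -48]
  [-5, -45, 34, 45, -39, 50, 26, -29, -31] -> [-45, -39, -31, -29, -5, 26, 34, 45, 50] -> [45, 39, 31, 29, 5, -26, -34, -45, -50] -> [45, 39, 31, 29, 5, -26, -34, -45, -50]
  [-25, 22, -44, 37, -27, -21, 12] -> [-44, -27, -25, -21, 12, 22, 37] -> [44, 27, 25, 21, -12, -22, -37] -> [44, 27, 25, 21, -12, -22, -37]

[39, 9, -9, -16, -27, -31]; [49, 30, -1]; [44, 42, 24, -6, -33]; [30, -38, -48]; [45, 39, 31, 29, 5, -26, -34, -45, -50]; [44, 27, 25, 21, -12, -22, -37]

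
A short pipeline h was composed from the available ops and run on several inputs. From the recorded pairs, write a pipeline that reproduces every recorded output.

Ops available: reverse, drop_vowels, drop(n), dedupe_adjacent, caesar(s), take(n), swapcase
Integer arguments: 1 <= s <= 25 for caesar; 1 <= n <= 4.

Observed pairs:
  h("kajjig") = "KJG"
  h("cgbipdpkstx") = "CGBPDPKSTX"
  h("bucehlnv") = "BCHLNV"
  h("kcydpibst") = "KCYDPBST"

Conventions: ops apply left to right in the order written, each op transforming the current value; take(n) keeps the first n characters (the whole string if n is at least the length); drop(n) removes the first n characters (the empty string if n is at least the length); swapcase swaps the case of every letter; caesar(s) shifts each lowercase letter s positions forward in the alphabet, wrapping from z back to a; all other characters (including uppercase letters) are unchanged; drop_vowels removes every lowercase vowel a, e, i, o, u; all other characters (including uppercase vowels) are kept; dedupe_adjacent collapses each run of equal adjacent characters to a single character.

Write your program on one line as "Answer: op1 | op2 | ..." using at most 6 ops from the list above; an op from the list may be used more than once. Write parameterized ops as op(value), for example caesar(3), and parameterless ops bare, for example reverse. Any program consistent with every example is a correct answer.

swapcase | dedupe_adjacent | swapcase | drop_vowels | swapcase

Check, running the answer program on each example:
  "kajjig" -> "KAJJIG" -> "KAJIG" -> "kajig" -> "kjg" -> "KJG"
  "cgbipdpkstx" -> "CGBIPDPKSTX" -> "CGBIPDPKSTX" -> "cgbipdpkstx" -> "cgbpdpkstx" -> "CGBPDPKSTX"
  "bucehlnv" -> "BUCEHLNV" -> "BUCEHLNV" -> "bucehlnv" -> "bchlnv" -> "BCHLNV"
  "kcydpibst" -> "KCYDPIBST" -> "KCYDPIBST" -> "kcydpibst" -> "kcydpbst" -> "KCYDPBST"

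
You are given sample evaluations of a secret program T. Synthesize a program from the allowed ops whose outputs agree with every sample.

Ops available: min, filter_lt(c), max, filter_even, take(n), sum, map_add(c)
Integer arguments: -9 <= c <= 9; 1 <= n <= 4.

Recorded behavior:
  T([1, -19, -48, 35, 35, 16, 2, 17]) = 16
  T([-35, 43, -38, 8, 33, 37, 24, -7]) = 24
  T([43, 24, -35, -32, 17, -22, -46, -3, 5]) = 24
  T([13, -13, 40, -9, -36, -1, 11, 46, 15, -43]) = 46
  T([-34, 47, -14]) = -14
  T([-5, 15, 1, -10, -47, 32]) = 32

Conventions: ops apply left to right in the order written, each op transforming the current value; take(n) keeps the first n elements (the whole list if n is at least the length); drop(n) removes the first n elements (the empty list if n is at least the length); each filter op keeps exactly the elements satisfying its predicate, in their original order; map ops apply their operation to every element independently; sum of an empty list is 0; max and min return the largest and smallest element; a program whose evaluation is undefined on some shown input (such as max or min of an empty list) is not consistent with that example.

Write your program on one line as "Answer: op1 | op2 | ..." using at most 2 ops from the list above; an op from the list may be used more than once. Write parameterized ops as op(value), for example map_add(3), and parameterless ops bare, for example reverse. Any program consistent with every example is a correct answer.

filter_even | max

Check, running the answer program on each example:
  [1, -19, -48, 35, 35, 16, 2, 17] -> [-48, 16, 2] -> 16
  [-35, 43, -38, 8, 33, 37, 24, -7] -> [-38, 8, 24] -> 24
  [43, 24, -35, -32, 17, -22, -46, -3, 5] -> [24, -32, -22, -46] -> 24
  [13, -13, 40, -9, -36, -1, 11, 46, 15, -43] -> [40, -36, 46] -> 46
  [-34, 47, -14] -> [-34, -14] -> -14
  [-5, 15, 1, -10, -47, 32] -> [-10, 32] -> 32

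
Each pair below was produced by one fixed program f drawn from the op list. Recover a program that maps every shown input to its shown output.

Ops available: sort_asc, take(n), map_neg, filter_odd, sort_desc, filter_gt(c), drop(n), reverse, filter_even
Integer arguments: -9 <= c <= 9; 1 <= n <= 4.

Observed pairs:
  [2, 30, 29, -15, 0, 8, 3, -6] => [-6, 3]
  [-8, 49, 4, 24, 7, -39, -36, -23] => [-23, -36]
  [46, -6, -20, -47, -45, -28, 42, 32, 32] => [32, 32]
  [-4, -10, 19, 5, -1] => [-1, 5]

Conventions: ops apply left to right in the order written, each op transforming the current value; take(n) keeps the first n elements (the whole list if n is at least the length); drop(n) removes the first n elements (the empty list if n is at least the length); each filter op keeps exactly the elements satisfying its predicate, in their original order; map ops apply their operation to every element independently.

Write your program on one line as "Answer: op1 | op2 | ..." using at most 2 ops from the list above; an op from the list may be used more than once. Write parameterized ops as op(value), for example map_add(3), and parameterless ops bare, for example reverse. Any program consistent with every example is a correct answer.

reverse | take(2)

Check, running the answer program on each example:
  [2, 30, 29, -15, 0, 8, 3, -6] -> [-6, 3, 8, 0, -15, 29, 30, 2] -> [-6, 3]
  [-8, 49, 4, 24, 7, -39, -36, -23] -> [-23, -36, -39, 7, 24, 4, 49, -8] -> [-23, -36]
  [46, -6, -20, -47, -45, -28, 42, 32, 32] -> [32, 32, 42, -28, -45, -47, -20, -6, 46] -> [32, 32]
  [-4, -10, 19, 5, -1] -> [-1, 5, 19, -10, -4] -> [-1, 5]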